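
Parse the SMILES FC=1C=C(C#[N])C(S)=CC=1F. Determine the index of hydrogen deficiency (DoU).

Molecular formula: C7H3F2NS.
DoU = (2C + 2 + N − H − X) / 2, where X is the halogen count and O/S are ignored.
    = (2·7 + 2 + 1 − 3 − 2) / 2 = 12 / 2 = 6.

6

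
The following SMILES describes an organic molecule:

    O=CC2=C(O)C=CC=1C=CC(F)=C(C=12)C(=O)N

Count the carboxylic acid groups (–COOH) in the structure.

0

Scan the SMILES for the carboxylic acid motif — none present.
Groups that are present: 1 aldehyde, 1 amide, 1 hydroxyl.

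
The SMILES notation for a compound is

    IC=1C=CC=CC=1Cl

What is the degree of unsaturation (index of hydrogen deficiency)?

4

Molecular formula: C6H4ClI.
DoU = (2C + 2 + N − H − X) / 2, where X is the halogen count and O/S are ignored.
    = (2·6 + 2 + 0 − 4 − 2) / 2 = 8 / 2 = 4.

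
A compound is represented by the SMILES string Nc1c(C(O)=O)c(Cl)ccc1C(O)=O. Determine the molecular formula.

Walk through each heavy atom and fill implicit hydrogens from standard valence (C 4, N 3, O 2, S 2, halogen 1); for lowercase aromatic atoms, an aromatic c carries 1 H when it has two neighbours and 0 H with three, and aromatic n carries 0 H:
  atom 1: N, bond orders sum to 1 (valence 3) → 2 H
  atom 2: aromatic c, 3 neighbours → 0 H
  atom 3: aromatic c, 3 neighbours → 0 H
  atom 4: C, bond orders sum to 4 (valence 4) → 0 H
  atom 5: O, bond orders sum to 1 (valence 2) → 1 H
  atom 6: O, bond orders sum to 2 (valence 2) → 0 H
  atom 7: aromatic c, 3 neighbours → 0 H
  atom 8: Cl (halogen, monovalent) → 0 H
  atom 9: aromatic c, 2 neighbours → 1 H
  atom 10: aromatic c, 2 neighbours → 1 H
  atom 11: aromatic c, 3 neighbours → 0 H
  atom 12: C, bond orders sum to 4 (valence 4) → 0 H
  atom 13: O, bond orders sum to 1 (valence 2) → 1 H
  atom 14: O, bond orders sum to 2 (valence 2) → 0 H
Totals → C:8, H:6, Cl:1, N:1, O:4.
In Hill order: C8H6ClNO4.

C8H6ClNO4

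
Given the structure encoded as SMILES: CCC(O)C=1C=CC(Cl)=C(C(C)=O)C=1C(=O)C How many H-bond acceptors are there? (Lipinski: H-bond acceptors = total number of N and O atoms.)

3

N atoms: 0; O atoms: 3.
Lipinski HBA = 0 + 3 = 3.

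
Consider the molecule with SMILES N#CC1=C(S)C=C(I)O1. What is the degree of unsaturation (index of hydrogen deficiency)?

Degree of unsaturation = (number of rings) + (number of π bonds).
Ring closures in the SMILES: 1.
π bonds: 2 double bonds (each 1 DoU), 1 triple bond (each 2 DoU) → 4 DoU from unsaturation.
Total DoU = 1 + 4 = 5.

5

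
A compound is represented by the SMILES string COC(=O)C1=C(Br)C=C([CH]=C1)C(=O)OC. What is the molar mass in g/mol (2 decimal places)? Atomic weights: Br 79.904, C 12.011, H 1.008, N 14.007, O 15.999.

First, the molecular formula is C10H9BrO4 (counting implicit H from valence).
  Br: 1 × 79.904 = 79.904
  C: 10 × 12.011 = 120.110
  H: 9 × 1.008 = 9.072
  O: 4 × 15.999 = 63.996
Sum: 1×79.904 + 10×12.011 + 9×1.008 + 4×15.999 = 273.082 → 273.08 g/mol.

273.08 g/mol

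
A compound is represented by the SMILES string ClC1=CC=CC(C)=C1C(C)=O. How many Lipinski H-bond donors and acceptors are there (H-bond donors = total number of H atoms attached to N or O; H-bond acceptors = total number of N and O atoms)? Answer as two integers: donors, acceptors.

Donors: find every N or O and count the H atoms it carries.
  atom 11 (O): bond orders sum to 2 → 0 H
Lipinski HBD = 0.
Acceptors: N atoms = 0, O atoms = 1 → HBA = 1.

0, 1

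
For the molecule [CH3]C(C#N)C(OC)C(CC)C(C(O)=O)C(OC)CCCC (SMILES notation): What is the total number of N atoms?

1

Scan the SMILES for N atoms (remember two-letter symbols like Cl and Br are single atoms).
Nitrogen count: 1.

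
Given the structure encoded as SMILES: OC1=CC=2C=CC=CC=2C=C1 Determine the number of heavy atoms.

11

Every atom symbol written in the SMILES (organic subset) is one heavy atom; implicit H are not written.
Heavy atoms by element → C:10, O:1.
Total: 11.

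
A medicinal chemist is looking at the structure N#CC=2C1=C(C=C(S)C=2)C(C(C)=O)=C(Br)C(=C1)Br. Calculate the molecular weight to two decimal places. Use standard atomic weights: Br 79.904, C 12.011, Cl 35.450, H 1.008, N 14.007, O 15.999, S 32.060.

First, the molecular formula is C13H7Br2NOS (counting implicit H from valence).
  Br: 2 × 79.904 = 159.808
  C: 13 × 12.011 = 156.143
  H: 7 × 1.008 = 7.056
  N: 1 × 14.007 = 14.007
  O: 1 × 15.999 = 15.999
  S: 1 × 32.060 = 32.060
Sum: 2×79.904 + 13×12.011 + 7×1.008 + 1×14.007 + 1×15.999 + 1×32.060 = 385.073 → 385.07 g/mol.

385.07 g/mol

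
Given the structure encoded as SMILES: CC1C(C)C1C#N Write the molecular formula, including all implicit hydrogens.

Walk through each heavy atom and fill implicit hydrogens from standard valence (C 4, N 3, O 2, S 2, halogen 1):
  atom 1: C, bond orders sum to 1 (valence 4) → 3 H
  atom 2: C, bond orders sum to 3 (valence 4) → 1 H
  atom 3: C, bond orders sum to 3 (valence 4) → 1 H
  atom 4: C, bond orders sum to 1 (valence 4) → 3 H
  atom 5: C, bond orders sum to 3 (valence 4) → 1 H
  atom 6: C, bond orders sum to 4 (valence 4) → 0 H
  atom 7: N, bond orders sum to 3 (valence 3) → 0 H
Totals → C:6, H:9, N:1.

C6H9N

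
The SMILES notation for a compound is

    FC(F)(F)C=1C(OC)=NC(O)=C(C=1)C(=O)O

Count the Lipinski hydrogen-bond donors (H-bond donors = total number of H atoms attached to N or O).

2

Donors: find every N or O and count the H atoms it carries.
  atom 7 (O): bond orders sum to 2 → 0 H
  atom 9 (N): bond orders sum to 3 → 0 H
  atom 11 (O): bond orders sum to 1 → 1 H
  atom 15 (O): bond orders sum to 2 → 0 H
  atom 16 (O): bond orders sum to 1 → 1 H
Lipinski HBD = 2.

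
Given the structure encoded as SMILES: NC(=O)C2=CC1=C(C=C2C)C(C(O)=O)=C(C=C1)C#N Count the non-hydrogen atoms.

19

Every atom symbol written in the SMILES (organic subset) is one heavy atom; implicit H are not written.
Heavy atoms by element → C:14, N:2, O:3.
Total: 19.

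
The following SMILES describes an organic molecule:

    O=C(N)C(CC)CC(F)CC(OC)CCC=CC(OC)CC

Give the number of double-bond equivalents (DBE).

2

Molecular formula: C17H32FNO3.
DoU = (2C + 2 + N − H − X) / 2, where X is the halogen count and O/S are ignored.
    = (2·17 + 2 + 1 − 32 − 1) / 2 = 4 / 2 = 2.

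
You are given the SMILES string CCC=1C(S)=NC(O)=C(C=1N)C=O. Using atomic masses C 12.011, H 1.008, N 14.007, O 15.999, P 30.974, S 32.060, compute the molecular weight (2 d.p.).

First, the molecular formula is C8H10N2O2S (counting implicit H from valence).
  C: 8 × 12.011 = 96.088
  H: 10 × 1.008 = 10.080
  N: 2 × 14.007 = 28.014
  O: 2 × 15.999 = 31.998
  S: 1 × 32.060 = 32.060
Sum: 8×12.011 + 10×1.008 + 2×14.007 + 2×15.999 + 1×32.060 = 198.240 → 198.24 g/mol.

198.24 g/mol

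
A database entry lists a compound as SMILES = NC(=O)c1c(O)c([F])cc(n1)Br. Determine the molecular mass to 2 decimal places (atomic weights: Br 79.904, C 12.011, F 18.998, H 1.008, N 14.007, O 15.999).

235.01 g/mol

First, the molecular formula is C6H4BrFN2O2 (counting implicit H from valence).
  Br: 1 × 79.904 = 79.904
  C: 6 × 12.011 = 72.066
  F: 1 × 18.998 = 18.998
  H: 4 × 1.008 = 4.032
  N: 2 × 14.007 = 28.014
  O: 2 × 15.999 = 31.998
Sum: 1×79.904 + 6×12.011 + 1×18.998 + 4×1.008 + 2×14.007 + 2×15.999 = 235.012 → 235.01 g/mol.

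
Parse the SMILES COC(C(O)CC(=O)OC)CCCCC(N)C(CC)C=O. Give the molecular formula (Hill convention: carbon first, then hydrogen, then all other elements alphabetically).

Walk through each heavy atom and fill implicit hydrogens from standard valence (C 4, N 3, O 2, S 2, halogen 1):
  atom 1: C, bond orders sum to 1 (valence 4) → 3 H
  atom 2: O, bond orders sum to 2 (valence 2) → 0 H
  atom 3: C, bond orders sum to 3 (valence 4) → 1 H
  atom 4: C, bond orders sum to 3 (valence 4) → 1 H
  atom 5: O, bond orders sum to 1 (valence 2) → 1 H
  atom 6: C, bond orders sum to 2 (valence 4) → 2 H
  atom 7: C, bond orders sum to 4 (valence 4) → 0 H
  atom 8: O, bond orders sum to 2 (valence 2) → 0 H
  atom 9: O, bond orders sum to 2 (valence 2) → 0 H
  atom 10: C, bond orders sum to 1 (valence 4) → 3 H
  atom 11: C, bond orders sum to 2 (valence 4) → 2 H
  atom 12: C, bond orders sum to 2 (valence 4) → 2 H
  atom 13: C, bond orders sum to 2 (valence 4) → 2 H
  atom 14: C, bond orders sum to 2 (valence 4) → 2 H
  atom 15: C, bond orders sum to 3 (valence 4) → 1 H
  atom 16: N, bond orders sum to 1 (valence 3) → 2 H
  atom 17: C, bond orders sum to 3 (valence 4) → 1 H
  atom 18: C, bond orders sum to 2 (valence 4) → 2 H
  atom 19: C, bond orders sum to 1 (valence 4) → 3 H
  atom 20: C, bond orders sum to 3 (valence 4) → 1 H
  atom 21: O, bond orders sum to 2 (valence 2) → 0 H
Totals → C:15, H:29, N:1, O:5.

C15H29NO5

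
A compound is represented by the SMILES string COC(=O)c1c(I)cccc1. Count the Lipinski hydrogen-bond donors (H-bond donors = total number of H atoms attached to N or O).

Donors: find every N or O and count the H atoms it carries.
  atom 2 (O): bond orders sum to 2 → 0 H
  atom 4 (O): bond orders sum to 2 → 0 H
Lipinski HBD = 0.

0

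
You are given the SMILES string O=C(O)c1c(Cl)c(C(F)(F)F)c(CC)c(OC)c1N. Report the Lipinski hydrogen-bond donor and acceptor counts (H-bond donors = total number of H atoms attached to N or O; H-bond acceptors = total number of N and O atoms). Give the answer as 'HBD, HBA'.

Donors: find every N or O and count the H atoms it carries.
  atom 1 (O): bond orders sum to 2 → 0 H
  atom 3 (O): bond orders sum to 1 → 1 H
  atom 16 (O): bond orders sum to 2 → 0 H
  atom 19 (N): bond orders sum to 1 → 2 H
Lipinski HBD = 3.
Acceptors: N atoms = 1, O atoms = 3 → HBA = 4.

3, 4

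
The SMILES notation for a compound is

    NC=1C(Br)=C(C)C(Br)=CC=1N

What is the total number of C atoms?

7

Count every carbon token in the SMILES (each C, including those in ring-closure positions and inside branches).
Carbon count: 7.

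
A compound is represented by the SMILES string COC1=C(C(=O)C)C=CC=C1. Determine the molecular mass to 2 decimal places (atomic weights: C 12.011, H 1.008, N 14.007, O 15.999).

150.18 g/mol

First, the molecular formula is C9H10O2 (counting implicit H from valence).
  C: 9 × 12.011 = 108.099
  H: 10 × 1.008 = 10.080
  O: 2 × 15.999 = 31.998
Sum: 9×12.011 + 10×1.008 + 2×15.999 = 150.177 → 150.18 g/mol.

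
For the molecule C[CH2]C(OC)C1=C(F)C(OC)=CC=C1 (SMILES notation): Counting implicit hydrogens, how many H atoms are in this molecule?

Walk through each heavy atom and fill implicit hydrogens from standard valence (C 4, N 3, O 2, S 2, halogen 1):
  atom 1: C, bond orders sum to 1 (valence 4) → 3 H
  atom 2: C with explicit H count 2
  atom 3: C, bond orders sum to 3 (valence 4) → 1 H
  atom 4: O, bond orders sum to 2 (valence 2) → 0 H
  atom 5: C, bond orders sum to 1 (valence 4) → 3 H
  atom 6: C, bond orders sum to 4 (valence 4) → 0 H
  atom 7: C, bond orders sum to 4 (valence 4) → 0 H
  atom 8: F (halogen, monovalent) → 0 H
  atom 9: C, bond orders sum to 4 (valence 4) → 0 H
  atom 10: O, bond orders sum to 2 (valence 2) → 0 H
  atom 11: C, bond orders sum to 1 (valence 4) → 3 H
  atom 12: C, bond orders sum to 3 (valence 4) → 1 H
  atom 13: C, bond orders sum to 3 (valence 4) → 1 H
  atom 14: C, bond orders sum to 3 (valence 4) → 1 H
Total hydrogens: 15.

15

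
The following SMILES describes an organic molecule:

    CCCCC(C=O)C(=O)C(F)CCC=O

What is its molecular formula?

C11H17FO3

Walk through each heavy atom and fill implicit hydrogens from standard valence (C 4, N 3, O 2, S 2, halogen 1):
  atom 1: C, bond orders sum to 1 (valence 4) → 3 H
  atom 2: C, bond orders sum to 2 (valence 4) → 2 H
  atom 3: C, bond orders sum to 2 (valence 4) → 2 H
  atom 4: C, bond orders sum to 2 (valence 4) → 2 H
  atom 5: C, bond orders sum to 3 (valence 4) → 1 H
  atom 6: C, bond orders sum to 3 (valence 4) → 1 H
  atom 7: O, bond orders sum to 2 (valence 2) → 0 H
  atom 8: C, bond orders sum to 4 (valence 4) → 0 H
  atom 9: O, bond orders sum to 2 (valence 2) → 0 H
  atom 10: C, bond orders sum to 3 (valence 4) → 1 H
  atom 11: F (halogen, monovalent) → 0 H
  atom 12: C, bond orders sum to 2 (valence 4) → 2 H
  atom 13: C, bond orders sum to 2 (valence 4) → 2 H
  atom 14: C, bond orders sum to 3 (valence 4) → 1 H
  atom 15: O, bond orders sum to 2 (valence 2) → 0 H
Totals → C:11, H:17, F:1, O:3.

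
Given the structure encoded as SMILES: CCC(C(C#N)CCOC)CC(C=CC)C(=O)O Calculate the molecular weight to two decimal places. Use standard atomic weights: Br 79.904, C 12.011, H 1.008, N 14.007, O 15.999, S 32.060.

First, the molecular formula is C14H23NO3 (counting implicit H from valence).
  C: 14 × 12.011 = 168.154
  H: 23 × 1.008 = 23.184
  N: 1 × 14.007 = 14.007
  O: 3 × 15.999 = 47.997
Sum: 14×12.011 + 23×1.008 + 1×14.007 + 3×15.999 = 253.342 → 253.34 g/mol.

253.34 g/mol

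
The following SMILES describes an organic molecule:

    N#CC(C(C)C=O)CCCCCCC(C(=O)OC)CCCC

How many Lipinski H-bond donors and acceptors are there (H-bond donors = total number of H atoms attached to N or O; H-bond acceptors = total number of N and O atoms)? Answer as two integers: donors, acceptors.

0, 4

Donors: find every N or O and count the H atoms it carries.
  atom 1 (N): bond orders sum to 3 → 0 H
  atom 7 (O): bond orders sum to 2 → 0 H
  atom 16 (O): bond orders sum to 2 → 0 H
  atom 17 (O): bond orders sum to 2 → 0 H
Lipinski HBD = 0.
Acceptors: N atoms = 1, O atoms = 3 → HBA = 4.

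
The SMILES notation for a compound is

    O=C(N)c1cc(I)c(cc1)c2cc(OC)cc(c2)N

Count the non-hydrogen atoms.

19

Every atom symbol written in the SMILES (organic subset) is one heavy atom; implicit H are not written.
Heavy atoms by element → C:14, I:1, N:2, O:2.
Total: 19.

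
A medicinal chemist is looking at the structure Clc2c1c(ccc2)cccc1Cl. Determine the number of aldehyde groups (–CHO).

0

Scan the SMILES for the aldehyde motif — none present.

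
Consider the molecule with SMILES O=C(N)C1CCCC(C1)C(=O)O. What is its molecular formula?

Walk through each heavy atom and fill implicit hydrogens from standard valence (C 4, N 3, O 2, S 2, halogen 1):
  atom 1: O, bond orders sum to 2 (valence 2) → 0 H
  atom 2: C, bond orders sum to 4 (valence 4) → 0 H
  atom 3: N, bond orders sum to 1 (valence 3) → 2 H
  atom 4: C, bond orders sum to 3 (valence 4) → 1 H
  atom 5: C, bond orders sum to 2 (valence 4) → 2 H
  atom 6: C, bond orders sum to 2 (valence 4) → 2 H
  atom 7: C, bond orders sum to 2 (valence 4) → 2 H
  atom 8: C, bond orders sum to 3 (valence 4) → 1 H
  atom 9: C, bond orders sum to 2 (valence 4) → 2 H
  atom 10: C, bond orders sum to 4 (valence 4) → 0 H
  atom 11: O, bond orders sum to 2 (valence 2) → 0 H
  atom 12: O, bond orders sum to 1 (valence 2) → 1 H
Totals → C:8, H:13, N:1, O:3.
In Hill order: C8H13NO3.

C8H13NO3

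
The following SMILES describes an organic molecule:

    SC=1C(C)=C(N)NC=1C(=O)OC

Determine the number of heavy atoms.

12

Every atom symbol written in the SMILES (organic subset) is one heavy atom; implicit H are not written.
Heavy atoms by element → C:7, N:2, O:2, S:1.
Total: 12.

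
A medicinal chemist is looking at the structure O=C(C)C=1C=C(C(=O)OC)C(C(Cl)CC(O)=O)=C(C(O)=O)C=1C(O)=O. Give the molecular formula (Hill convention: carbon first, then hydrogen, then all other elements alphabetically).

Walk through each heavy atom and fill implicit hydrogens from standard valence (C 4, N 3, O 2, S 2, halogen 1):
  atom 1: O, bond orders sum to 2 (valence 2) → 0 H
  atom 2: C, bond orders sum to 4 (valence 4) → 0 H
  atom 3: C, bond orders sum to 1 (valence 4) → 3 H
  atom 4: C, bond orders sum to 4 (valence 4) → 0 H
  atom 5: C, bond orders sum to 3 (valence 4) → 1 H
  atom 6: C, bond orders sum to 4 (valence 4) → 0 H
  atom 7: C, bond orders sum to 4 (valence 4) → 0 H
  atom 8: O, bond orders sum to 2 (valence 2) → 0 H
  atom 9: O, bond orders sum to 2 (valence 2) → 0 H
  atom 10: C, bond orders sum to 1 (valence 4) → 3 H
  atom 11: C, bond orders sum to 4 (valence 4) → 0 H
  atom 12: C, bond orders sum to 3 (valence 4) → 1 H
  atom 13: Cl (halogen, monovalent) → 0 H
  atom 14: C, bond orders sum to 2 (valence 4) → 2 H
  atom 15: C, bond orders sum to 4 (valence 4) → 0 H
  atom 16: O, bond orders sum to 1 (valence 2) → 1 H
  atom 17: O, bond orders sum to 2 (valence 2) → 0 H
  atom 18: C, bond orders sum to 4 (valence 4) → 0 H
  atom 19: C, bond orders sum to 4 (valence 4) → 0 H
  atom 20: O, bond orders sum to 1 (valence 2) → 1 H
  atom 21: O, bond orders sum to 2 (valence 2) → 0 H
  atom 22: C, bond orders sum to 4 (valence 4) → 0 H
  atom 23: C, bond orders sum to 4 (valence 4) → 0 H
  atom 24: O, bond orders sum to 1 (valence 2) → 1 H
  atom 25: O, bond orders sum to 2 (valence 2) → 0 H
Totals → C:15, H:13, Cl:1, O:9.

C15H13ClO9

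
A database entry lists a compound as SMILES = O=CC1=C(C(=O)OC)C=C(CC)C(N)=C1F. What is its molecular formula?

C11H12FNO3

Walk through each heavy atom and fill implicit hydrogens from standard valence (C 4, N 3, O 2, S 2, halogen 1):
  atom 1: O, bond orders sum to 2 (valence 2) → 0 H
  atom 2: C, bond orders sum to 3 (valence 4) → 1 H
  atom 3: C, bond orders sum to 4 (valence 4) → 0 H
  atom 4: C, bond orders sum to 4 (valence 4) → 0 H
  atom 5: C, bond orders sum to 4 (valence 4) → 0 H
  atom 6: O, bond orders sum to 2 (valence 2) → 0 H
  atom 7: O, bond orders sum to 2 (valence 2) → 0 H
  atom 8: C, bond orders sum to 1 (valence 4) → 3 H
  atom 9: C, bond orders sum to 3 (valence 4) → 1 H
  atom 10: C, bond orders sum to 4 (valence 4) → 0 H
  atom 11: C, bond orders sum to 2 (valence 4) → 2 H
  atom 12: C, bond orders sum to 1 (valence 4) → 3 H
  atom 13: C, bond orders sum to 4 (valence 4) → 0 H
  atom 14: N, bond orders sum to 1 (valence 3) → 2 H
  atom 15: C, bond orders sum to 4 (valence 4) → 0 H
  atom 16: F (halogen, monovalent) → 0 H
Totals → C:11, H:12, F:1, N:1, O:3.
In Hill order: C11H12FNO3.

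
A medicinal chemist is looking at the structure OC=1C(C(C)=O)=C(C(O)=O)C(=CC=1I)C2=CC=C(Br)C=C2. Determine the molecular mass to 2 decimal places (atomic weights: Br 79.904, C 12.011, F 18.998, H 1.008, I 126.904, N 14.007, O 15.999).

First, the molecular formula is C15H10BrIO4 (counting implicit H from valence).
  Br: 1 × 79.904 = 79.904
  C: 15 × 12.011 = 180.165
  H: 10 × 1.008 = 10.080
  I: 1 × 126.904 = 126.904
  O: 4 × 15.999 = 63.996
Sum: 1×79.904 + 15×12.011 + 10×1.008 + 1×126.904 + 4×15.999 = 461.049 → 461.05 g/mol.

461.05 g/mol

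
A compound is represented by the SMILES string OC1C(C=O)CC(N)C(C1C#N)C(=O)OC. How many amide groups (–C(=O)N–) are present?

0

Scan the SMILES for the amide motif — none present.
Groups that are present: 1 aldehyde, 1 ester, 1 hydroxyl, 1 nitrile, 1 primary amine.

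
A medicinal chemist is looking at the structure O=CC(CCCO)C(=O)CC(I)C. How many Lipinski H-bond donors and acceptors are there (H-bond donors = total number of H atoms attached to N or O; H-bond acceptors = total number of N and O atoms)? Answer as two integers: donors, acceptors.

Donors: find every N or O and count the H atoms it carries.
  atom 1 (O): bond orders sum to 2 → 0 H
  atom 7 (O): bond orders sum to 1 → 1 H
  atom 9 (O): bond orders sum to 2 → 0 H
Lipinski HBD = 1.
Acceptors: N atoms = 0, O atoms = 3 → HBA = 3.

1, 3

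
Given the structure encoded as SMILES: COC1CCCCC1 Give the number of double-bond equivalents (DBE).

Molecular formula: C7H14O.
DoU = (2C + 2 + N − H − X) / 2, where X is the halogen count and O/S are ignored.
    = (2·7 + 2 + 0 − 14 − 0) / 2 = 2 / 2 = 1.

1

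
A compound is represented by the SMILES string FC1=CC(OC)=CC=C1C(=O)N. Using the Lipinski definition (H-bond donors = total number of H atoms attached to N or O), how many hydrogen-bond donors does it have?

Donors: find every N or O and count the H atoms it carries.
  atom 5 (O): bond orders sum to 2 → 0 H
  atom 11 (O): bond orders sum to 2 → 0 H
  atom 12 (N): bond orders sum to 1 → 2 H
Lipinski HBD = 2.

2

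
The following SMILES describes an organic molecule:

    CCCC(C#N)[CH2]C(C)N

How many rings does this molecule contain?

0

In SMILES, each pair of matching ring-closure digits denotes one ring-closing bond; the number of such bonds equals the number of independent rings.
Ring-closure bonds here: 0.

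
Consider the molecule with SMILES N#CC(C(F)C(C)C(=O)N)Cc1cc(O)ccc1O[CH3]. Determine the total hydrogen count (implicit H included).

17

Walk through each heavy atom and fill implicit hydrogens from standard valence (C 4, N 3, O 2, S 2, halogen 1); for lowercase aromatic atoms, an aromatic c carries 1 H when it has two neighbours and 0 H with three, and aromatic n carries 0 H:
  atom 1: N, bond orders sum to 3 (valence 3) → 0 H
  atom 2: C, bond orders sum to 4 (valence 4) → 0 H
  atom 3: C, bond orders sum to 3 (valence 4) → 1 H
  atom 4: C, bond orders sum to 3 (valence 4) → 1 H
  atom 5: F (halogen, monovalent) → 0 H
  atom 6: C, bond orders sum to 3 (valence 4) → 1 H
  atom 7: C, bond orders sum to 1 (valence 4) → 3 H
  atom 8: C, bond orders sum to 4 (valence 4) → 0 H
  atom 9: O, bond orders sum to 2 (valence 2) → 0 H
  atom 10: N, bond orders sum to 1 (valence 3) → 2 H
  atom 11: C, bond orders sum to 2 (valence 4) → 2 H
  atom 12: aromatic c, 3 neighbours → 0 H
  atom 13: aromatic c, 2 neighbours → 1 H
  atom 14: aromatic c, 3 neighbours → 0 H
  atom 15: O, bond orders sum to 1 (valence 2) → 1 H
  atom 16: aromatic c, 2 neighbours → 1 H
  atom 17: aromatic c, 2 neighbours → 1 H
  atom 18: aromatic c, 3 neighbours → 0 H
  atom 19: O, bond orders sum to 2 (valence 2) → 0 H
  atom 20: C with explicit H count 3
Total hydrogens: 17.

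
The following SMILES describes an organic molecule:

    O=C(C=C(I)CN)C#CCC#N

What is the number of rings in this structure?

0

In SMILES, each pair of matching ring-closure digits denotes one ring-closing bond; the number of such bonds equals the number of independent rings.
Ring-closure bonds here: 0.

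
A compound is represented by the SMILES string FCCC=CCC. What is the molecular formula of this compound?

C6H11F

Walk through each heavy atom and fill implicit hydrogens from standard valence (C 4, N 3, O 2, S 2, halogen 1):
  atom 1: F (halogen, monovalent) → 0 H
  atom 2: C, bond orders sum to 2 (valence 4) → 2 H
  atom 3: C, bond orders sum to 2 (valence 4) → 2 H
  atom 4: C, bond orders sum to 3 (valence 4) → 1 H
  atom 5: C, bond orders sum to 3 (valence 4) → 1 H
  atom 6: C, bond orders sum to 2 (valence 4) → 2 H
  atom 7: C, bond orders sum to 1 (valence 4) → 3 H
Totals → C:6, H:11, F:1.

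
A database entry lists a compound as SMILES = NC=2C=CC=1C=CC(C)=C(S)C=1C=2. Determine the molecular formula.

Walk through each heavy atom and fill implicit hydrogens from standard valence (C 4, N 3, O 2, S 2, halogen 1):
  atom 1: N, bond orders sum to 1 (valence 3) → 2 H
  atom 2: C, bond orders sum to 4 (valence 4) → 0 H
  atom 3: C, bond orders sum to 3 (valence 4) → 1 H
  atom 4: C, bond orders sum to 3 (valence 4) → 1 H
  atom 5: C, bond orders sum to 4 (valence 4) → 0 H
  atom 6: C, bond orders sum to 3 (valence 4) → 1 H
  atom 7: C, bond orders sum to 3 (valence 4) → 1 H
  atom 8: C, bond orders sum to 4 (valence 4) → 0 H
  atom 9: C, bond orders sum to 1 (valence 4) → 3 H
  atom 10: C, bond orders sum to 4 (valence 4) → 0 H
  atom 11: S, bond orders sum to 1 (valence 2) → 1 H
  atom 12: C, bond orders sum to 4 (valence 4) → 0 H
  atom 13: C, bond orders sum to 3 (valence 4) → 1 H
Totals → C:11, H:11, N:1, S:1.
In Hill order: C11H11NS.

C11H11NS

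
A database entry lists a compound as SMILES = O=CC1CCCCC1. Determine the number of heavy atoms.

Every atom symbol written in the SMILES (organic subset) is one heavy atom; implicit H are not written.
Heavy atoms by element → C:7, O:1.
Total: 8.

8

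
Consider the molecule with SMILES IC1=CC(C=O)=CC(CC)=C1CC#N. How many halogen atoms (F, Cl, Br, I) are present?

Halogen atoms appear at heavy-atom position 1 (1×I).
Other groups present: 1 aldehyde, 1 nitrile.
Halogen count: 1.

1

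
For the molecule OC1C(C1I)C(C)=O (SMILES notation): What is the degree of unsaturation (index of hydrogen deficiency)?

Molecular formula: C5H7IO2.
DoU = (2C + 2 + N − H − X) / 2, where X is the halogen count and O/S are ignored.
    = (2·5 + 2 + 0 − 7 − 1) / 2 = 4 / 2 = 2.

2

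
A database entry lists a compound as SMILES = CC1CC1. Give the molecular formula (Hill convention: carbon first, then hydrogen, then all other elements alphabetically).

Walk through each heavy atom and fill implicit hydrogens from standard valence (C 4, N 3, O 2, S 2, halogen 1):
  atom 1: C, bond orders sum to 1 (valence 4) → 3 H
  atom 2: C, bond orders sum to 3 (valence 4) → 1 H
  atom 3: C, bond orders sum to 2 (valence 4) → 2 H
  atom 4: C, bond orders sum to 2 (valence 4) → 2 H
Totals → C:4, H:8.

C4H8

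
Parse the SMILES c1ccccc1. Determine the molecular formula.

Walk through each heavy atom and fill implicit hydrogens from standard valence (C 4, N 3, O 2, S 2, halogen 1); for lowercase aromatic atoms, an aromatic c carries 1 H when it has two neighbours and 0 H with three, and aromatic n carries 0 H:
  atom 1: aromatic c, 2 neighbours → 1 H
  atom 2: aromatic c, 2 neighbours → 1 H
  atom 3: aromatic c, 2 neighbours → 1 H
  atom 4: aromatic c, 2 neighbours → 1 H
  atom 5: aromatic c, 2 neighbours → 1 H
  atom 6: aromatic c, 2 neighbours → 1 H
Totals → C:6, H:6.
In Hill order: C6H6.

C6H6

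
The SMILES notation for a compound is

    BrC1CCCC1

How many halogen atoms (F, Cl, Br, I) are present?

Halogen atoms appear at heavy-atom position 1 (1×Br).
Halogen count: 1.

1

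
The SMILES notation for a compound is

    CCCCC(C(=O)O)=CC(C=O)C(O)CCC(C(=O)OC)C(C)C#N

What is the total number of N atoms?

1

Scan the SMILES for N atoms (remember two-letter symbols like Cl and Br are single atoms).
Nitrogen count: 1.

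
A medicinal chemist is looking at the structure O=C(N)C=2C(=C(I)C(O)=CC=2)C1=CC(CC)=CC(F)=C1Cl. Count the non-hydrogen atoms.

21

Every atom symbol written in the SMILES (organic subset) is one heavy atom; implicit H are not written.
Heavy atoms by element → C:15, Cl:1, F:1, I:1, N:1, O:2.
Total: 21.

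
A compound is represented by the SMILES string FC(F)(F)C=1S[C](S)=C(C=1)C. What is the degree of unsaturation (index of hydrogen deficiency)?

Molecular formula: C6H5F3S2.
DoU = (2C + 2 + N − H − X) / 2, where X is the halogen count and O/S are ignored.
    = (2·6 + 2 + 0 − 5 − 3) / 2 = 6 / 2 = 3.

3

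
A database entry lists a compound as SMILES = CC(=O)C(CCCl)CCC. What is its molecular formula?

C8H15ClO

Walk through each heavy atom and fill implicit hydrogens from standard valence (C 4, N 3, O 2, S 2, halogen 1):
  atom 1: C, bond orders sum to 1 (valence 4) → 3 H
  atom 2: C, bond orders sum to 4 (valence 4) → 0 H
  atom 3: O, bond orders sum to 2 (valence 2) → 0 H
  atom 4: C, bond orders sum to 3 (valence 4) → 1 H
  atom 5: C, bond orders sum to 2 (valence 4) → 2 H
  atom 6: C, bond orders sum to 2 (valence 4) → 2 H
  atom 7: Cl (halogen, monovalent) → 0 H
  atom 8: C, bond orders sum to 2 (valence 4) → 2 H
  atom 9: C, bond orders sum to 2 (valence 4) → 2 H
  atom 10: C, bond orders sum to 1 (valence 4) → 3 H
Totals → C:8, H:15, Cl:1, O:1.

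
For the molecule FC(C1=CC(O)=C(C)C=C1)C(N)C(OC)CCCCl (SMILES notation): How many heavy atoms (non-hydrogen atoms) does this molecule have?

Every atom symbol written in the SMILES (organic subset) is one heavy atom; implicit H are not written.
Heavy atoms by element → C:14, Cl:1, F:1, N:1, O:2.
Total: 19.

19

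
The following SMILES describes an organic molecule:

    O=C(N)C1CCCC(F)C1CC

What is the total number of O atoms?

1

Scan the SMILES for O atoms (remember two-letter symbols like Cl and Br are single atoms).
Oxygen count: 1.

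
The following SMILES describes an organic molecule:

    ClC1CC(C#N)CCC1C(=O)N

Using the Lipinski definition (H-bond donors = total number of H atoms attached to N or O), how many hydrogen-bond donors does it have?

2

Donors: find every N or O and count the H atoms it carries.
  atom 6 (N): bond orders sum to 3 → 0 H
  atom 11 (O): bond orders sum to 2 → 0 H
  atom 12 (N): bond orders sum to 1 → 2 H
Lipinski HBD = 2.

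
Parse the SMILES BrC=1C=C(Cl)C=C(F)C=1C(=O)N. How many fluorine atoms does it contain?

1

Scan the SMILES for F atoms (remember two-letter symbols like Cl and Br are single atoms).
Fluorine count: 1.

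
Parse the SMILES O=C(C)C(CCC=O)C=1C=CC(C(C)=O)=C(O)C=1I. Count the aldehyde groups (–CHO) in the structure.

1

The aldehyde motif appears at heavy-atom position 7 in the SMILES.
Other groups present: 1 hydroxyl, 2 ketone.
Aldehyde count: 1.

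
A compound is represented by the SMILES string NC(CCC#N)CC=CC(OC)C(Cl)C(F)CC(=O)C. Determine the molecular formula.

C14H22ClFN2O2

Walk through each heavy atom and fill implicit hydrogens from standard valence (C 4, N 3, O 2, S 2, halogen 1):
  atom 1: N, bond orders sum to 1 (valence 3) → 2 H
  atom 2: C, bond orders sum to 3 (valence 4) → 1 H
  atom 3: C, bond orders sum to 2 (valence 4) → 2 H
  atom 4: C, bond orders sum to 2 (valence 4) → 2 H
  atom 5: C, bond orders sum to 4 (valence 4) → 0 H
  atom 6: N, bond orders sum to 3 (valence 3) → 0 H
  atom 7: C, bond orders sum to 2 (valence 4) → 2 H
  atom 8: C, bond orders sum to 3 (valence 4) → 1 H
  atom 9: C, bond orders sum to 3 (valence 4) → 1 H
  atom 10: C, bond orders sum to 3 (valence 4) → 1 H
  atom 11: O, bond orders sum to 2 (valence 2) → 0 H
  atom 12: C, bond orders sum to 1 (valence 4) → 3 H
  atom 13: C, bond orders sum to 3 (valence 4) → 1 H
  atom 14: Cl (halogen, monovalent) → 0 H
  atom 15: C, bond orders sum to 3 (valence 4) → 1 H
  atom 16: F (halogen, monovalent) → 0 H
  atom 17: C, bond orders sum to 2 (valence 4) → 2 H
  atom 18: C, bond orders sum to 4 (valence 4) → 0 H
  atom 19: O, bond orders sum to 2 (valence 2) → 0 H
  atom 20: C, bond orders sum to 1 (valence 4) → 3 H
Totals → C:14, H:22, Cl:1, F:1, N:2, O:2.
In Hill order: C14H22ClFN2O2.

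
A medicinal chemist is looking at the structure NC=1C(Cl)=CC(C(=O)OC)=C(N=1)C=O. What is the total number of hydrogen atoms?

Walk through each heavy atom and fill implicit hydrogens from standard valence (C 4, N 3, O 2, S 2, halogen 1):
  atom 1: N, bond orders sum to 1 (valence 3) → 2 H
  atom 2: C, bond orders sum to 4 (valence 4) → 0 H
  atom 3: C, bond orders sum to 4 (valence 4) → 0 H
  atom 4: Cl (halogen, monovalent) → 0 H
  atom 5: C, bond orders sum to 3 (valence 4) → 1 H
  atom 6: C, bond orders sum to 4 (valence 4) → 0 H
  atom 7: C, bond orders sum to 4 (valence 4) → 0 H
  atom 8: O, bond orders sum to 2 (valence 2) → 0 H
  atom 9: O, bond orders sum to 2 (valence 2) → 0 H
  atom 10: C, bond orders sum to 1 (valence 4) → 3 H
  atom 11: C, bond orders sum to 4 (valence 4) → 0 H
  atom 12: N, bond orders sum to 3 (valence 3) → 0 H
  atom 13: C, bond orders sum to 3 (valence 4) → 1 H
  atom 14: O, bond orders sum to 2 (valence 2) → 0 H
Total hydrogens: 7.

7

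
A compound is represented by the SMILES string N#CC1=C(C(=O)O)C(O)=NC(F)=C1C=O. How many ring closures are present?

1

In SMILES, each pair of matching ring-closure digits denotes one ring-closing bond; the number of such bonds equals the number of independent rings.
Ring-closure bonds here: 1.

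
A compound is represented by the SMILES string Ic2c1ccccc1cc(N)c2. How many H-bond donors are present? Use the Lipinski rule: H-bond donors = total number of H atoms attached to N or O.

2

Donors: find every N or O and count the H atoms it carries.
  atom 11 (N): bond orders sum to 1 → 2 H
Lipinski HBD = 2.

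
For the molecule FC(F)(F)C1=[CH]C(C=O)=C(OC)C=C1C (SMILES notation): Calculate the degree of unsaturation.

Degree of unsaturation = (number of rings) + (number of π bonds).
Ring closures in the SMILES: 1.
π bonds: 4 double bonds (each 1 DoU) → 4 DoU from unsaturation.
Total DoU = 1 + 4 = 5.

5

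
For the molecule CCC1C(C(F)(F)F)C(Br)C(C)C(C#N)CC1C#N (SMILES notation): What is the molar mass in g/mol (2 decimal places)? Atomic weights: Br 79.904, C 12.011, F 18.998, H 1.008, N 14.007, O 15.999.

337.18 g/mol

First, the molecular formula is C13H16BrF3N2 (counting implicit H from valence).
  Br: 1 × 79.904 = 79.904
  C: 13 × 12.011 = 156.143
  F: 3 × 18.998 = 56.994
  H: 16 × 1.008 = 16.128
  N: 2 × 14.007 = 28.014
Sum: 1×79.904 + 13×12.011 + 3×18.998 + 16×1.008 + 2×14.007 = 337.183 → 337.18 g/mol.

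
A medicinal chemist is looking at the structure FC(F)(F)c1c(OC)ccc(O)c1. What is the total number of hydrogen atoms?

7

Walk through each heavy atom and fill implicit hydrogens from standard valence (C 4, N 3, O 2, S 2, halogen 1); for lowercase aromatic atoms, an aromatic c carries 1 H when it has two neighbours and 0 H with three, and aromatic n carries 0 H:
  atom 1: F (halogen, monovalent) → 0 H
  atom 2: C, bond orders sum to 4 (valence 4) → 0 H
  atom 3: F (halogen, monovalent) → 0 H
  atom 4: F (halogen, monovalent) → 0 H
  atom 5: aromatic c, 3 neighbours → 0 H
  atom 6: aromatic c, 3 neighbours → 0 H
  atom 7: O, bond orders sum to 2 (valence 2) → 0 H
  atom 8: C, bond orders sum to 1 (valence 4) → 3 H
  atom 9: aromatic c, 2 neighbours → 1 H
  atom 10: aromatic c, 2 neighbours → 1 H
  atom 11: aromatic c, 3 neighbours → 0 H
  atom 12: O, bond orders sum to 1 (valence 2) → 1 H
  atom 13: aromatic c, 2 neighbours → 1 H
Total hydrogens: 7.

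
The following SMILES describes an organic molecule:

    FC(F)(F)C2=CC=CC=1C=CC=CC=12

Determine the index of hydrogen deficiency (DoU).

7

Degree of unsaturation = (number of rings) + (number of π bonds).
Ring closures in the SMILES: 2.
π bonds: 5 double bonds (each 1 DoU) → 5 DoU from unsaturation.
Total DoU = 2 + 5 = 7.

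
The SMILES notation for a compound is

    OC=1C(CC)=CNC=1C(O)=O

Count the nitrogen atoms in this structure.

1

Scan the SMILES for N atoms (remember two-letter symbols like Cl and Br are single atoms).
Nitrogen count: 1.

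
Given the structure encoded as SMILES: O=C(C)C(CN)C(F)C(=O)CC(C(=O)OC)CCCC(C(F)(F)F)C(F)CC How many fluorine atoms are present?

5

Scan the SMILES for F atoms (remember two-letter symbols like Cl and Br are single atoms).
Fluorine count: 5.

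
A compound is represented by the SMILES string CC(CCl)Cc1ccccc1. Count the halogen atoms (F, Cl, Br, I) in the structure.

1

Halogen atoms appear at heavy-atom position 4 (1×Cl).
Halogen count: 1.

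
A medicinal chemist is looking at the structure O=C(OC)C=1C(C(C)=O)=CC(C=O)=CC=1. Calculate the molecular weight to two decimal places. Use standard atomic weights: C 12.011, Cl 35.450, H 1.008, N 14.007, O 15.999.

206.20 g/mol

First, the molecular formula is C11H10O4 (counting implicit H from valence).
  C: 11 × 12.011 = 132.121
  H: 10 × 1.008 = 10.080
  O: 4 × 15.999 = 63.996
Sum: 11×12.011 + 10×1.008 + 4×15.999 = 206.197 → 206.20 g/mol.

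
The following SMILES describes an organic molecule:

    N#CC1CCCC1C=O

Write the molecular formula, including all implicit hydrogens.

C7H9NO

Walk through each heavy atom and fill implicit hydrogens from standard valence (C 4, N 3, O 2, S 2, halogen 1):
  atom 1: N, bond orders sum to 3 (valence 3) → 0 H
  atom 2: C, bond orders sum to 4 (valence 4) → 0 H
  atom 3: C, bond orders sum to 3 (valence 4) → 1 H
  atom 4: C, bond orders sum to 2 (valence 4) → 2 H
  atom 5: C, bond orders sum to 2 (valence 4) → 2 H
  atom 6: C, bond orders sum to 2 (valence 4) → 2 H
  atom 7: C, bond orders sum to 3 (valence 4) → 1 H
  atom 8: C, bond orders sum to 3 (valence 4) → 1 H
  atom 9: O, bond orders sum to 2 (valence 2) → 0 H
Totals → C:7, H:9, N:1, O:1.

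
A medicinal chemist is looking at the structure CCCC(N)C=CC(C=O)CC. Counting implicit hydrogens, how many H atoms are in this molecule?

19

Walk through each heavy atom and fill implicit hydrogens from standard valence (C 4, N 3, O 2, S 2, halogen 1):
  atom 1: C, bond orders sum to 1 (valence 4) → 3 H
  atom 2: C, bond orders sum to 2 (valence 4) → 2 H
  atom 3: C, bond orders sum to 2 (valence 4) → 2 H
  atom 4: C, bond orders sum to 3 (valence 4) → 1 H
  atom 5: N, bond orders sum to 1 (valence 3) → 2 H
  atom 6: C, bond orders sum to 3 (valence 4) → 1 H
  atom 7: C, bond orders sum to 3 (valence 4) → 1 H
  atom 8: C, bond orders sum to 3 (valence 4) → 1 H
  atom 9: C, bond orders sum to 3 (valence 4) → 1 H
  atom 10: O, bond orders sum to 2 (valence 2) → 0 H
  atom 11: C, bond orders sum to 2 (valence 4) → 2 H
  atom 12: C, bond orders sum to 1 (valence 4) → 3 H
Total hydrogens: 19.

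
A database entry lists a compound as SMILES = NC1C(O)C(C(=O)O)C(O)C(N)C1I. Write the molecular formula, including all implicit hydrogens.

C7H13IN2O4

Walk through each heavy atom and fill implicit hydrogens from standard valence (C 4, N 3, O 2, S 2, halogen 1):
  atom 1: N, bond orders sum to 1 (valence 3) → 2 H
  atom 2: C, bond orders sum to 3 (valence 4) → 1 H
  atom 3: C, bond orders sum to 3 (valence 4) → 1 H
  atom 4: O, bond orders sum to 1 (valence 2) → 1 H
  atom 5: C, bond orders sum to 3 (valence 4) → 1 H
  atom 6: C, bond orders sum to 4 (valence 4) → 0 H
  atom 7: O, bond orders sum to 2 (valence 2) → 0 H
  atom 8: O, bond orders sum to 1 (valence 2) → 1 H
  atom 9: C, bond orders sum to 3 (valence 4) → 1 H
  atom 10: O, bond orders sum to 1 (valence 2) → 1 H
  atom 11: C, bond orders sum to 3 (valence 4) → 1 H
  atom 12: N, bond orders sum to 1 (valence 3) → 2 H
  atom 13: C, bond orders sum to 3 (valence 4) → 1 H
  atom 14: I (halogen, monovalent) → 0 H
Totals → C:7, H:13, I:1, N:2, O:4.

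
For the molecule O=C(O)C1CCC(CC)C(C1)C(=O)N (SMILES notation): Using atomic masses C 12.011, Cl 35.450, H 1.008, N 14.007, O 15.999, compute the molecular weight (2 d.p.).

First, the molecular formula is C10H17NO3 (counting implicit H from valence).
  C: 10 × 12.011 = 120.110
  H: 17 × 1.008 = 17.136
  N: 1 × 14.007 = 14.007
  O: 3 × 15.999 = 47.997
Sum: 10×12.011 + 17×1.008 + 1×14.007 + 3×15.999 = 199.250 → 199.25 g/mol.

199.25 g/mol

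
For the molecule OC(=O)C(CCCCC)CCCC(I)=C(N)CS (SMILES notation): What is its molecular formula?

Walk through each heavy atom and fill implicit hydrogens from standard valence (C 4, N 3, O 2, S 2, halogen 1):
  atom 1: O, bond orders sum to 1 (valence 2) → 1 H
  atom 2: C, bond orders sum to 4 (valence 4) → 0 H
  atom 3: O, bond orders sum to 2 (valence 2) → 0 H
  atom 4: C, bond orders sum to 3 (valence 4) → 1 H
  atom 5: C, bond orders sum to 2 (valence 4) → 2 H
  atom 6: C, bond orders sum to 2 (valence 4) → 2 H
  atom 7: C, bond orders sum to 2 (valence 4) → 2 H
  atom 8: C, bond orders sum to 2 (valence 4) → 2 H
  atom 9: C, bond orders sum to 1 (valence 4) → 3 H
  atom 10: C, bond orders sum to 2 (valence 4) → 2 H
  atom 11: C, bond orders sum to 2 (valence 4) → 2 H
  atom 12: C, bond orders sum to 2 (valence 4) → 2 H
  atom 13: C, bond orders sum to 4 (valence 4) → 0 H
  atom 14: I (halogen, monovalent) → 0 H
  atom 15: C, bond orders sum to 4 (valence 4) → 0 H
  atom 16: N, bond orders sum to 1 (valence 3) → 2 H
  atom 17: C, bond orders sum to 2 (valence 4) → 2 H
  atom 18: S, bond orders sum to 1 (valence 2) → 1 H
Totals → C:13, H:24, I:1, N:1, O:2, S:1.

C13H24INO2S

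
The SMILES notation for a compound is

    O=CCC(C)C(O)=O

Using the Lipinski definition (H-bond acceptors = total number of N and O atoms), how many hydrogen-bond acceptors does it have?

3

N atoms: 0; O atoms: 3.
Lipinski HBA = 0 + 3 = 3.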